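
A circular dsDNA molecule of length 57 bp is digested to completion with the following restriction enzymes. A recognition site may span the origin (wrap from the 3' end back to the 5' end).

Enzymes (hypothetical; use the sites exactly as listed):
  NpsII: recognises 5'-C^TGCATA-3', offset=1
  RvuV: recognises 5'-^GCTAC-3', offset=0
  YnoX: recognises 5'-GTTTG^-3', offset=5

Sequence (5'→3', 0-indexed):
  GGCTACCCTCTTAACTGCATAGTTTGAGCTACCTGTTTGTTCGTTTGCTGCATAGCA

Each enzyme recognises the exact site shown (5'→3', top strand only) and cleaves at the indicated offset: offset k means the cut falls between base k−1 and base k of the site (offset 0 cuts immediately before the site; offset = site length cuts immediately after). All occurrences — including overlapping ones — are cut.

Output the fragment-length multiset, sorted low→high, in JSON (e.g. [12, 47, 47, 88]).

Per-enzyme occurrences:
  NpsII (CTGCATA, off=1): starts [14, 47] → cuts [15, 48]
  RvuV (GCTAC, off=0): starts [1, 27] → cuts [1, 27]
  YnoX (GTTTG, off=5): starts [21, 34, 42] → cuts [26, 39, 47]

Pooled cuts: [1, 15, 26, 27, 39, 47, 48]

Fragment lengths:
  1→15: 14 bp
  15→26: 11 bp
  26→27: 1 bp
  27→39: 12 bp
  39→47: 8 bp
  47→48: 1 bp
  48→1 (wrap): 57-48+1 = 10 bp

[1,1,8,10,11,12,14]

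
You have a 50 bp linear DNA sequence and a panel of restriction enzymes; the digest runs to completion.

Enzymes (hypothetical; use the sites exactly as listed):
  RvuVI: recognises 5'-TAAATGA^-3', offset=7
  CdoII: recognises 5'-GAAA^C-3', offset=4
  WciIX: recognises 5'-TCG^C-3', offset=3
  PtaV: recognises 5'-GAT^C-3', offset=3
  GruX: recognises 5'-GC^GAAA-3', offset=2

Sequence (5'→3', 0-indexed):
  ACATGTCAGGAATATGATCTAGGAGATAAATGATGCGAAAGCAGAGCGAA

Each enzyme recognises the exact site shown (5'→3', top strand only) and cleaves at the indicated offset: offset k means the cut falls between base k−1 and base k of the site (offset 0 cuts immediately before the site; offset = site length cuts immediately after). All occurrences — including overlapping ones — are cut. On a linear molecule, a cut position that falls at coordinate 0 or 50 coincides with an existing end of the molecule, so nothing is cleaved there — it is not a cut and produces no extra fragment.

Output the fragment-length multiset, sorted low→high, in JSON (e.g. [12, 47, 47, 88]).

Scan for sites:
  RvuVI TAAATGA/7: at [26] ⇒ [33]
  CdoII (GAAAC, off=4): no sites
  WciIX (TCGC, off=3): no sites
  PtaV GATC/3: at [15] ⇒ [18]
  GruX GCGAAA/2: at [34] ⇒ [36]

All cut coordinates (distinct, sorted): [18, 33, 36]

Fragments:
  [0,18): 18 bp
  [18,33): 15 bp
  [33,36): 3 bp
  [36,50): 14 bp

[3,14,15,18]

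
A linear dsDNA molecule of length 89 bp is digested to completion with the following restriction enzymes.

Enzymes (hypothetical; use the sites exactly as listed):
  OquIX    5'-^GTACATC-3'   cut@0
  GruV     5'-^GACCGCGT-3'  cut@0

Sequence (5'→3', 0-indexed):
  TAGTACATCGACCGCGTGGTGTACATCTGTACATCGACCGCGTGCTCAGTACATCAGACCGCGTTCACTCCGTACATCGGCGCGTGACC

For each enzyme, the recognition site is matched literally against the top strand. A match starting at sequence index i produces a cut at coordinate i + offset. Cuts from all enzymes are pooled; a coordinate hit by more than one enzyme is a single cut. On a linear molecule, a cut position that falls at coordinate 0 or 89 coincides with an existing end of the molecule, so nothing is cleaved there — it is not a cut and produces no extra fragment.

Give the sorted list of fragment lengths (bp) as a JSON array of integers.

[2,7,7,8,8,11,13,15,18]

Scan for sites:
  OquIX (GTACATC, off=0): starts [2, 20, 28, 48, 71] → cuts [2, 20, 28, 48, 71]
  GruV (GACCGCGT, off=0): starts [9, 35, 56] → cuts [9, 35, 56]

All cut coordinates (distinct, sorted): [2, 9, 20, 28, 35, 48, 56, 71]

Fragments:
  [0,2): 2 bp
  [2,9): 7 bp
  [9,20): 11 bp
  [20,28): 8 bp
  [28,35): 7 bp
  [35,48): 13 bp
  [48,56): 8 bp
  [56,71): 15 bp
  [71,89): 18 bp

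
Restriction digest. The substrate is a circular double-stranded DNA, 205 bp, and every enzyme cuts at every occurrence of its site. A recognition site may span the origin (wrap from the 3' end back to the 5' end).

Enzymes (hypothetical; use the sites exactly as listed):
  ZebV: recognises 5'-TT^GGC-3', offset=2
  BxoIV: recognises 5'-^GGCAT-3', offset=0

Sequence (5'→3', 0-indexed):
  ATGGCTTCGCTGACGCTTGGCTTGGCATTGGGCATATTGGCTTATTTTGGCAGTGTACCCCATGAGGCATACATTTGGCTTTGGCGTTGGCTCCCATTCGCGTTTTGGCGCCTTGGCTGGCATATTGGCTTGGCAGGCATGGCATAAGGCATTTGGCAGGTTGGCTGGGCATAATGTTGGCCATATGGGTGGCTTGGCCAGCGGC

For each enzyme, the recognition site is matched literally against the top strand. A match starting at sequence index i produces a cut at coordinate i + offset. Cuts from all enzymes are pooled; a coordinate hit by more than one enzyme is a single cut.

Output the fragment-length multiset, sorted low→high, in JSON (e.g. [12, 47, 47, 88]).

[4,4,5,5,5,5,6,6,7,7,7,7,8,8,8,8,10,11,11,17,17,18,21]

Site scan:
  ZebV TTGGC/2: at [16, 21, 36, 46, 74, 80, 86, 104, 112, 124, 129, 152, 160, 176, 193] ⇒ [18, 23, 38, 48, 76, 82, 88, 106, 114, 126, 131, 154, 162, 178, 195]
  BxoIV GGCAT/0: at [23, 30, 65, 118, 135, 140, 147, 167, 202] ⇒ [23, 30, 65, 118, 135, 140, 147, 167, 202]

All cut coordinates (distinct, sorted): [18, 23, 30, 38, 48, 65, 76, 82, 88, 106, 114, 118, 126, 131, 135, 140, 147, 154, 162, 167, 178, 195, 202]

Fragment lengths:
  18→23: 5 bp
  23→30: 7 bp
  30→38: 8 bp
  38→48: 10 bp
  48→65: 17 bp
  65→76: 11 bp
  76→82: 6 bp
  82→88: 6 bp
  88→106: 18 bp
  106→114: 8 bp
  114→118: 4 bp
  118→126: 8 bp
  126→131: 5 bp
  131→135: 4 bp
  135→140: 5 bp
  140→147: 7 bp
  147→154: 7 bp
  154→162: 8 bp
  162→167: 5 bp
  167→178: 11 bp
  178→195: 17 bp
  195→202: 7 bp
  202→18 (wrap): 205-202+18 = 21 bp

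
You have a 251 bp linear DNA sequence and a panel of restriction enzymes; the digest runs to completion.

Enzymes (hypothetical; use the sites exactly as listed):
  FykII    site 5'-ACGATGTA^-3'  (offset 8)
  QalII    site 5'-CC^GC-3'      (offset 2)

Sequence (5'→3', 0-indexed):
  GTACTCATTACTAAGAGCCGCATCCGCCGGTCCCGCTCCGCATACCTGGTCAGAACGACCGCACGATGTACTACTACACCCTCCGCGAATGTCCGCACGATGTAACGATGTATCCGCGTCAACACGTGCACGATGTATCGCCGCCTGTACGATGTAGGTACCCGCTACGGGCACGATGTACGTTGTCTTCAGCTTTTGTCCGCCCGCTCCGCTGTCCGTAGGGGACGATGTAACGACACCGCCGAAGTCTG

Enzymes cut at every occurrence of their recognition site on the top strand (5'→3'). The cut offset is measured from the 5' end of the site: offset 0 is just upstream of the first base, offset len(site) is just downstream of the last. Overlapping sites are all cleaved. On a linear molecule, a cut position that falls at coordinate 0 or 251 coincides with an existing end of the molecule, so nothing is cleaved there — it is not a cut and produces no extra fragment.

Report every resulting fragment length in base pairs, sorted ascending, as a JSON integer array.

Per-enzyme occurrences:
  FykII (ACGATGTA, off=8): starts [62, 96, 104, 129, 148, 172, 224] → cuts [70, 104, 112, 137, 156, 180, 232]
  QalII (CCGC, off=2): starts [17, 23, 32, 37, 58, 82, 92, 113, 140, 161, 199, 203, 208, 238] → cuts [19, 25, 34, 39, 60, 84, 94, 115, 142, 163, 201, 205, 210, 240]

All cut coordinates (distinct, sorted): [19, 25, 34, 39, 60, 70, 84, 94, 104, 112, 115, 137, 142, 156, 163, 180, 201, 205, 210, 232, 240]

Fragments:
  [0,19): 19 bp
  [19,25): 6 bp
  [25,34): 9 bp
  [34,39): 5 bp
  [39,60): 21 bp
  [60,70): 10 bp
  [70,84): 14 bp
  [84,94): 10 bp
  [94,104): 10 bp
  [104,112): 8 bp
  [112,115): 3 bp
  [115,137): 22 bp
  [137,142): 5 bp
  [142,156): 14 bp
  [156,163): 7 bp
  [163,180): 17 bp
  [180,201): 21 bp
  [201,205): 4 bp
  [205,210): 5 bp
  [210,232): 22 bp
  [232,240): 8 bp
  [240,251): 11 bp

[3,4,5,5,5,6,7,8,8,9,10,10,10,11,14,14,17,19,21,21,22,22]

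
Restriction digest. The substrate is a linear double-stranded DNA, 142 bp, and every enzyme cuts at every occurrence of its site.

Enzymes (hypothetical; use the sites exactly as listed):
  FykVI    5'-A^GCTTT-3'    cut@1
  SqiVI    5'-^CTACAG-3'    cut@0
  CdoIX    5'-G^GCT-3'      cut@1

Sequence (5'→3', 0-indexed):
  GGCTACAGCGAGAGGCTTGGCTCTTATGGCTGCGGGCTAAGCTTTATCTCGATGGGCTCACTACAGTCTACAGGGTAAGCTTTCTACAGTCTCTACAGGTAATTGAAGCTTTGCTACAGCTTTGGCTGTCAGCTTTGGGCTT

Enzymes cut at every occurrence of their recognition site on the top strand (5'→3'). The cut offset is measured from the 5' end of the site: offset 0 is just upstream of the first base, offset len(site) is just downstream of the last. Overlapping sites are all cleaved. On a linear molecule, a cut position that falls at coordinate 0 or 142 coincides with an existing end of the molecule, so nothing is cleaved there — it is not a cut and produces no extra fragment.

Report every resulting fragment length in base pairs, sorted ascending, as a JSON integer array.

[1,1,4,5,5,5,5,5,6,6,7,7,7,7,9,9,11,12,15,15]

Per-enzyme occurrences:
  FykVI (AGCTTT, off=1): starts [39, 77, 106, 117, 130] → cuts [40, 78, 107, 118, 131]
  SqiVI (CTACAG, off=0): starts [2, 60, 67, 83, 92, 113] → cuts [2, 60, 67, 83, 92, 113]
  CdoIX (GGCT, off=1): starts [0, 13, 18, 27, 34, 54, 123, 137] → cuts [1, 14, 19, 28, 35, 55, 124, 138]

All cut coordinates (distinct, sorted): [1, 2, 14, 19, 28, 35, 40, 55, 60, 67, 78, 83, 92, 107, 113, 118, 124, 131, 138]

Fragment lengths:
  [0,1): 1 bp
  [1,2): 1 bp
  [2,14): 12 bp
  [14,19): 5 bp
  [19,28): 9 bp
  [28,35): 7 bp
  [35,40): 5 bp
  [40,55): 15 bp
  [55,60): 5 bp
  [60,67): 7 bp
  [67,78): 11 bp
  [78,83): 5 bp
  [83,92): 9 bp
  [92,107): 15 bp
  [107,113): 6 bp
  [113,118): 5 bp
  [118,124): 6 bp
  [124,131): 7 bp
  [131,138): 7 bp
  [138,142): 4 bp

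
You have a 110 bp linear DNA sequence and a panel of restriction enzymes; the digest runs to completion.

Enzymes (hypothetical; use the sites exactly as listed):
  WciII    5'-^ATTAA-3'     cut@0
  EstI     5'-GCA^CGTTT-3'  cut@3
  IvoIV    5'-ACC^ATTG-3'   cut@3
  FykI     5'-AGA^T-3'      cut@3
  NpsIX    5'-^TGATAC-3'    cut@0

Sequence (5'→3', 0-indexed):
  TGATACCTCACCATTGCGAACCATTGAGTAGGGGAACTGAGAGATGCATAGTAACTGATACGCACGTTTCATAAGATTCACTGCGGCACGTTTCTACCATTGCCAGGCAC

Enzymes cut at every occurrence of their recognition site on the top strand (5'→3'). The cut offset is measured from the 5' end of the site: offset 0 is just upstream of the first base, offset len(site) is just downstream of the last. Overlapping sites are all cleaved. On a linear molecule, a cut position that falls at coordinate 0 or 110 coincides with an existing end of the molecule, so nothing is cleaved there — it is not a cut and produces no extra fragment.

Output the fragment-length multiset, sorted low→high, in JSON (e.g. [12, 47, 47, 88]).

Site scan:
  WciII (ATTAA, off=0): no sites
  EstI (GCACGTTT, off=3): starts [61, 85] → cuts [64, 88]
  IvoIV (ACCATTG, off=3): starts [9, 19, 95] → cuts [12, 22, 98]
  FykI (AGAT, off=3): starts [41, 73] → cuts [44, 76]
  NpsIX (TGATAC, off=0): starts [0, 55] → cuts [55] (position 0 is a terminus of the linear molecule — no cut)

All cut coordinates (distinct, sorted): [12, 22, 44, 55, 64, 76, 88, 98]

Fragment lengths:
  [0,12): 12 bp
  [12,22): 10 bp
  [22,44): 22 bp
  [44,55): 11 bp
  [55,64): 9 bp
  [64,76): 12 bp
  [76,88): 12 bp
  [88,98): 10 bp
  [98,110): 12 bp

[9,10,10,11,12,12,12,12,22]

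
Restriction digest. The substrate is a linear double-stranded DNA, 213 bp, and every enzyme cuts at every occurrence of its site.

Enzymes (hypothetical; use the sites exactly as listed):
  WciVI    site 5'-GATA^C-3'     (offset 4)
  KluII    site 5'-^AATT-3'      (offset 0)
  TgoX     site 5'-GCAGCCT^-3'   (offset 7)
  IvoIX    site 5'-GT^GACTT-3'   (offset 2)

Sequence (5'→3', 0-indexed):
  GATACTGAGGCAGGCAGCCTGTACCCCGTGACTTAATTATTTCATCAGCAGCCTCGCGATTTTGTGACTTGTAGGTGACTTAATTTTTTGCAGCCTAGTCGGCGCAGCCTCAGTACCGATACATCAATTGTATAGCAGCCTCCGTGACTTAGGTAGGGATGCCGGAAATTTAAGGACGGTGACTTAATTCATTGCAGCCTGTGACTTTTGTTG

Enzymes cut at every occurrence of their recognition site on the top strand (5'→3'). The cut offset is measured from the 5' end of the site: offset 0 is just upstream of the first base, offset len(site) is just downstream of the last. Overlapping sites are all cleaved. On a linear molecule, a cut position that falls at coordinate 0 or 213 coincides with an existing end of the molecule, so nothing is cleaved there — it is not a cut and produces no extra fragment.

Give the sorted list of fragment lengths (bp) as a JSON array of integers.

[2,4,4,4,5,5,5,9,11,11,11,11,14,14,15,15,16,16,20,21]

Scan for sites:
  WciVI GATAC/4: at [0, 117] ⇒ [4, 121]
  KluII AATT/0: at [34, 81, 125, 166, 185] ⇒ [34, 81, 125, 166, 185]
  TgoX GCAGCCT/7: at [13, 47, 89, 103, 134, 193] ⇒ [20, 54, 96, 110, 141, 200]
  IvoIX GTGACTT/2: at [27, 63, 74, 143, 178, 200] ⇒ [29, 65, 76, 145, 180, 202]

Pooled cuts: [4, 20, 29, 34, 54, 65, 76, 81, 96, 110, 121, 125, 141, 145, 166, 180, 185, 200, 202]

Fragment lengths:
  [0,4): 4 bp
  [4,20): 16 bp
  [20,29): 9 bp
  [29,34): 5 bp
  [34,54): 20 bp
  [54,65): 11 bp
  [65,76): 11 bp
  [76,81): 5 bp
  [81,96): 15 bp
  [96,110): 14 bp
  [110,121): 11 bp
  [121,125): 4 bp
  [125,141): 16 bp
  [141,145): 4 bp
  [145,166): 21 bp
  [166,180): 14 bp
  [180,185): 5 bp
  [185,200): 15 bp
  [200,202): 2 bp
  [202,213): 11 bp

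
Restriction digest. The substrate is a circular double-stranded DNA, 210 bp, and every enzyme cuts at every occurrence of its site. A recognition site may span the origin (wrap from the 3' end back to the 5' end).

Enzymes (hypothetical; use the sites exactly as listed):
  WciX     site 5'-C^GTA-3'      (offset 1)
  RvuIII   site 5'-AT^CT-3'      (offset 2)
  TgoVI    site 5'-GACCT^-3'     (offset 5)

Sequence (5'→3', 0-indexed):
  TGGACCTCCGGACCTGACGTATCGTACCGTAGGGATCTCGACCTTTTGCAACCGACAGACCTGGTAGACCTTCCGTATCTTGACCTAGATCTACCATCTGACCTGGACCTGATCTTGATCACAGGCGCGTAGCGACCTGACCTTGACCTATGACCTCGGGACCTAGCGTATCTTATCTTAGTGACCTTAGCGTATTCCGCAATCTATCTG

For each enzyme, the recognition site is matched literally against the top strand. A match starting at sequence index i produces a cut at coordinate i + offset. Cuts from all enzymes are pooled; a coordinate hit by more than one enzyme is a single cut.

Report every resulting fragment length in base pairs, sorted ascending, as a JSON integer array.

[3,3,3,3,4,4,4,4,4,5,5,5,5,6,6,7,7,7,8,8,8,8,8,9,10,10,11,12,15,18]

Per-enzyme occurrences:
  WciX CGTA/1: at [17, 22, 27, 73, 127, 166, 190] ⇒ [18, 23, 28, 74, 128, 167, 191]
  RvuIII ATCT/2: at [34, 76, 88, 95, 111, 169, 174, 201, 205] ⇒ [36, 78, 90, 97, 113, 171, 176, 203, 207]
  TgoVI GACCT/5: at [2, 10, 39, 57, 66, 81, 99, 105, 133, 138, 144, 151, 159, 182] ⇒ [7, 15, 44, 62, 71, 86, 104, 110, 138, 143, 149, 156, 164, 187]

Pooled cuts: [7, 15, 18, 23, 28, 36, 44, 62, 71, 74, 78, 86, 90, 97, 104, 110, 113, 128, 138, 143, 149, 156, 164, 167, 171, 176, 187, 191, 203, 207]

Fragment lengths:
  7→15: 8 bp
  15→18: 3 bp
  18→23: 5 bp
  23→28: 5 bp
  28→36: 8 bp
  36→44: 8 bp
  44→62: 18 bp
  62→71: 9 bp
  71→74: 3 bp
  74→78: 4 bp
  78→86: 8 bp
  86→90: 4 bp
  90→97: 7 bp
  97→104: 7 bp
  104→110: 6 bp
  110→113: 3 bp
  113→128: 15 bp
  128→138: 10 bp
  138→143: 5 bp
  143→149: 6 bp
  149→156: 7 bp
  156→164: 8 bp
  164→167: 3 bp
  167→171: 4 bp
  171→176: 5 bp
  176→187: 11 bp
  187→191: 4 bp
  191→203: 12 bp
  203→207: 4 bp
  207→7 (wrap): 210-207+7 = 10 bp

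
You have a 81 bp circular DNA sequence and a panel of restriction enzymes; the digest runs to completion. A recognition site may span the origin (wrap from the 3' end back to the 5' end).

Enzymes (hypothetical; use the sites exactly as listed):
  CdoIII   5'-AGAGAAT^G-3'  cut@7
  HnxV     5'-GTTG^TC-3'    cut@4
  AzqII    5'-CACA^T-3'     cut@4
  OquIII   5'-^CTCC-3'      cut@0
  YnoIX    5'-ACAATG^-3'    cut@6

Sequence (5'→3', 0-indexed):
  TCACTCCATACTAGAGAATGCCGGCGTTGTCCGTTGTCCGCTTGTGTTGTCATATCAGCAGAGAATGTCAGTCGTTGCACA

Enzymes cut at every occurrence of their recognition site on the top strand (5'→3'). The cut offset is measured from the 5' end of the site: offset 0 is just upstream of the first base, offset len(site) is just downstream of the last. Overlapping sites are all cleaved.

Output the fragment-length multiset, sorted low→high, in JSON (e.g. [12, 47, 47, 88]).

Per-enzyme occurrences:
  CdoIII AGAGAATG/7: at [12, 59] ⇒ [19, 66]
  HnxV GTTGTC/4: at [25, 32, 45] ⇒ [29, 36, 49]
  AzqII CACAT/4: at [77] ⇒ [0]
  OquIII CTCC/0: at [3] ⇒ [3]
  YnoIX (ACAATG, off=6): no sites

Pooled cuts: [0, 3, 19, 29, 36, 49, 66]

Fragments:
  0→3: 3 bp
  3→19: 16 bp
  19→29: 10 bp
  29→36: 7 bp
  36→49: 13 bp
  49→66: 17 bp
  66→0 (wrap): 81-66+0 = 15 bp

[3,7,10,13,15,16,17]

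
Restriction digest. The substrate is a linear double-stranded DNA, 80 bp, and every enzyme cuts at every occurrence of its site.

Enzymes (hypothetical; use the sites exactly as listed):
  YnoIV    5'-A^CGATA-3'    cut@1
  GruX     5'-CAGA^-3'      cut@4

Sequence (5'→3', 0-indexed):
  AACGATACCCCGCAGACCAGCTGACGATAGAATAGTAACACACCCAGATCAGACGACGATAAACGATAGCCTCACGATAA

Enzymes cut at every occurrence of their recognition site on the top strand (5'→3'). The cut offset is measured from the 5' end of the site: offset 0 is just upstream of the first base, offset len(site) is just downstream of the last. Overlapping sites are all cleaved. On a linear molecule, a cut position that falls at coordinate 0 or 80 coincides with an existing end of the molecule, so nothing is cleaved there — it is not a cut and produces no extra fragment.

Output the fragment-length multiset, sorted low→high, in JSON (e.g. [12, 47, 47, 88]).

[2,3,5,6,7,8,11,14,24]

Scan for sites:
  YnoIV ACGATA/1: at [1, 23, 55, 62, 73] ⇒ [2, 24, 56, 63, 74]
  GruX CAGA/4: at [12, 44, 49] ⇒ [16, 48, 53]

Pooled cuts: [2, 16, 24, 48, 53, 56, 63, 74]

Fragment lengths:
  [0,2): 2 bp
  [2,16): 14 bp
  [16,24): 8 bp
  [24,48): 24 bp
  [48,53): 5 bp
  [53,56): 3 bp
  [56,63): 7 bp
  [63,74): 11 bp
  [74,80): 6 bp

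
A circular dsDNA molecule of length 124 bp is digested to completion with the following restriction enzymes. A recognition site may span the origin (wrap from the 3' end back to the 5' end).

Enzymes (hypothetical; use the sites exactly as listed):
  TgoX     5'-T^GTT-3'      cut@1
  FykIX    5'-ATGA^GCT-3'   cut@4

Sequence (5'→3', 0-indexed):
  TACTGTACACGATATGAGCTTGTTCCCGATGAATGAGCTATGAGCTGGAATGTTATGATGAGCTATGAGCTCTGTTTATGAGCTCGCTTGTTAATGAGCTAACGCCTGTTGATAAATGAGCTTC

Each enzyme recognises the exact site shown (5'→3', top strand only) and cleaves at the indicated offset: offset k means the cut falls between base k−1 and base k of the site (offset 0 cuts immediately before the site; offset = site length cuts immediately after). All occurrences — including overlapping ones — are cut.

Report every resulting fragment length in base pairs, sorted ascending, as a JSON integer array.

Site scan:
  TgoX TGTT/1: at [20, 50, 72, 88, 106] ⇒ [21, 51, 73, 89, 107]
  FykIX ATGAGCT/4: at [13, 32, 39, 57, 64, 77, 93, 115] ⇒ [17, 36, 43, 61, 68, 81, 97, 119]

All cut coordinates (distinct, sorted): [17, 21, 36, 43, 51, 61, 68, 73, 81, 89, 97, 107, 119]

Fragment lengths:
  17→21: 4 bp
  21→36: 15 bp
  36→43: 7 bp
  43→51: 8 bp
  51→61: 10 bp
  61→68: 7 bp
  68→73: 5 bp
  73→81: 8 bp
  81→89: 8 bp
  89→97: 8 bp
  97→107: 10 bp
  107→119: 12 bp
  119→17 (wrap): 124-119+17 = 22 bp

[4,5,7,7,8,8,8,8,10,10,12,15,22]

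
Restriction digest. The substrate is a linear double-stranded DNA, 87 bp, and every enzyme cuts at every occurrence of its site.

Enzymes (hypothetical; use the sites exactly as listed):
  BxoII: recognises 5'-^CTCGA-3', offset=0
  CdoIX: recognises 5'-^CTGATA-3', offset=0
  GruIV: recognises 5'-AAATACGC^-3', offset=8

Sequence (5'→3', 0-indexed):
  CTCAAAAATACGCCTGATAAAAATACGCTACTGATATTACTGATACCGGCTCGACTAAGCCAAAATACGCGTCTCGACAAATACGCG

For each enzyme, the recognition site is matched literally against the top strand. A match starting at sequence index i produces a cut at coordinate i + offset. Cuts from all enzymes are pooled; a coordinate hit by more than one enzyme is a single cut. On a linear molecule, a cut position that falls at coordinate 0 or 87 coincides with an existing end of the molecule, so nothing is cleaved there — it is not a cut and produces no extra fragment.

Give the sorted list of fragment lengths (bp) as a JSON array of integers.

[1,2,2,9,10,13,14,15,21]

Site scan:
  BxoII (CTCGA, off=0): starts [49, 72] → cuts [49, 72]
  CdoIX (CTGATA, off=0): starts [13, 30, 39] → cuts [13, 30, 39]
  GruIV (AAATACGC, off=8): starts [5, 20, 62, 78] → cuts [13, 28, 70, 86]

All cut coordinates (distinct, sorted): [13, 28, 30, 39, 49, 70, 72, 86]

Fragments:
  [0,13): 13 bp
  [13,28): 15 bp
  [28,30): 2 bp
  [30,39): 9 bp
  [39,49): 10 bp
  [49,70): 21 bp
  [70,72): 2 bp
  [72,86): 14 bp
  [86,87): 1 bp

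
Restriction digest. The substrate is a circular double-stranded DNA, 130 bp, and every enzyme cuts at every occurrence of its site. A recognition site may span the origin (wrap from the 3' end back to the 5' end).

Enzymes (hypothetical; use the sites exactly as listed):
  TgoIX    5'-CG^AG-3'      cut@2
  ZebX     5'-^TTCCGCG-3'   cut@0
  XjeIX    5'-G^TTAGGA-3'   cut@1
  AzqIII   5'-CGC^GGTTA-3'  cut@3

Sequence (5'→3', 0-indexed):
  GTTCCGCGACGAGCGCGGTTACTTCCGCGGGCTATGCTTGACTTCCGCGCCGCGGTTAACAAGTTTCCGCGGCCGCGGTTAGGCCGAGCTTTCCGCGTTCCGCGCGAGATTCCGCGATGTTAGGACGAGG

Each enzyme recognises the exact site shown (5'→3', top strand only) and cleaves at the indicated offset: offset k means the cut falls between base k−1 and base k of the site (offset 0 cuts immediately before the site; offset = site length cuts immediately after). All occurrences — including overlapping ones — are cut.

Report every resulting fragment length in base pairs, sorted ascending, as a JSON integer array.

Scan for sites:
  TgoIX CGAG/2: at [9, 84, 104, 125] ⇒ [11, 86, 106, 127]
  ZebX TTCCGCG/0: at [1, 22, 42, 64, 90, 97, 109] ⇒ [1, 22, 42, 64, 90, 97, 109]
  XjeIX GTTAGGA/1: at [118] ⇒ [119]
  AzqIII CGCGGTTA/3: at [13, 50, 73] ⇒ [16, 53, 76]

Pooled cuts: [1, 11, 16, 22, 42, 53, 64, 76, 86, 90, 97, 106, 109, 119, 127]

Fragment lengths:
  1→11: 10 bp
  11→16: 5 bp
  16→22: 6 bp
  22→42: 20 bp
  42→53: 11 bp
  53→64: 11 bp
  64→76: 12 bp
  76→86: 10 bp
  86→90: 4 bp
  90→97: 7 bp
  97→106: 9 bp
  106→109: 3 bp
  109→119: 10 bp
  119→127: 8 bp
  127→1 (wrap): 130-127+1 = 4 bp

[3,4,4,5,6,7,8,9,10,10,10,11,11,12,20]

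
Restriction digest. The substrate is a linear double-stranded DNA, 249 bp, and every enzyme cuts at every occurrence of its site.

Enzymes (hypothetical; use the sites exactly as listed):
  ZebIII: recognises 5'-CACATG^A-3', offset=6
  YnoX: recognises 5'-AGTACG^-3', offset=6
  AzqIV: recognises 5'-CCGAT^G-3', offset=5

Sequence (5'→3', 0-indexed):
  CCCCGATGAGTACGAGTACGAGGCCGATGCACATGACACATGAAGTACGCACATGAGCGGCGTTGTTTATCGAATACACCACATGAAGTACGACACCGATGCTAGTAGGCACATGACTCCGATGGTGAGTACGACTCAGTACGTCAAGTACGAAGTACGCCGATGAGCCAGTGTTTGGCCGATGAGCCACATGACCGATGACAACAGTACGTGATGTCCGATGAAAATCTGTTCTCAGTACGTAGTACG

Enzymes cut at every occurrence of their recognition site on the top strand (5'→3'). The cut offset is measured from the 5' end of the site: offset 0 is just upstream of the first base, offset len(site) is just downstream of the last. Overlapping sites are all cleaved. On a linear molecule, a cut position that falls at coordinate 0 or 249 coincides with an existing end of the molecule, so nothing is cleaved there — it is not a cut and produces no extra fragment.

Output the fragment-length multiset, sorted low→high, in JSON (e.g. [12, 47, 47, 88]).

Scan for sites:
  ZebIII CACATGA/6: at [29, 36, 49, 79, 109, 187] ⇒ [35, 42, 55, 85, 115, 193]
  YnoX AGTACG/6: at [8, 14, 43, 86, 127, 137, 146, 153, 205, 236, 243] ⇒ [14, 20, 49, 92, 133, 143, 152, 159, 211, 242] (position 249 is a terminus of the linear molecule — no cut)
  AzqIV CCGATG/5: at [2, 23, 95, 118, 159, 178, 194, 217] ⇒ [7, 28, 100, 123, 164, 183, 199, 222]

All cut coordinates (distinct, sorted): [7, 14, 20, 28, 35, 42, 49, 55, 85, 92, 100, 115, 123, 133, 143, 152, 159, 164, 183, 193, 199, 211, 222, 242]

Fragments:
  [0,7): 7 bp
  [7,14): 7 bp
  [14,20): 6 bp
  [20,28): 8 bp
  [28,35): 7 bp
  [35,42): 7 bp
  [42,49): 7 bp
  [49,55): 6 bp
  [55,85): 30 bp
  [85,92): 7 bp
  [92,100): 8 bp
  [100,115): 15 bp
  [115,123): 8 bp
  [123,133): 10 bp
  [133,143): 10 bp
  [143,152): 9 bp
  [152,159): 7 bp
  [159,164): 5 bp
  [164,183): 19 bp
  [183,193): 10 bp
  [193,199): 6 bp
  [199,211): 12 bp
  [211,222): 11 bp
  [222,242): 20 bp
  [242,249): 7 bp

[5,6,6,6,7,7,7,7,7,7,7,7,8,8,8,9,10,10,10,11,12,15,19,20,30]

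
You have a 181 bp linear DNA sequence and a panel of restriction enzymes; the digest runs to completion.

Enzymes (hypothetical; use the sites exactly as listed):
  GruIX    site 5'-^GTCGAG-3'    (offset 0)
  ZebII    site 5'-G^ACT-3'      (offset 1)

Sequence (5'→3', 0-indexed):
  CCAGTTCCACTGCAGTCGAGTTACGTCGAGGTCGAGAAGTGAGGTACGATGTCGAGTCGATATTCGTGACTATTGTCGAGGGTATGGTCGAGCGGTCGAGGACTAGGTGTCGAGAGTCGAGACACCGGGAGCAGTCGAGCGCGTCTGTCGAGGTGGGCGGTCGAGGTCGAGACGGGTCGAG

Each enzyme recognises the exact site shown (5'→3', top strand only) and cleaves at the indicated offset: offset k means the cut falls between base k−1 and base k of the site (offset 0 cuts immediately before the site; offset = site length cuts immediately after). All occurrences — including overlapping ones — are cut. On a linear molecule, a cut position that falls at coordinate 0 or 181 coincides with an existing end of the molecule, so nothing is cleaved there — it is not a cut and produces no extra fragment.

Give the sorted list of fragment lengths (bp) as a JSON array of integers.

[6,6,6,6,7,7,7,8,10,10,12,13,13,14,18,18,20]

Per-enzyme occurrences:
  GruIX (GTCGAG, off=0): starts [14, 24, 30, 50, 74, 86, 94, 108, 115, 133, 146, 159, 165, 175] → cuts [14, 24, 30, 50, 74, 86, 94, 108, 115, 133, 146, 159, 165, 175]
  ZebII (GACT, off=1): starts [67, 100] → cuts [68, 101]

Pooled cuts: [14, 24, 30, 50, 68, 74, 86, 94, 101, 108, 115, 133, 146, 159, 165, 175]

Fragments:
  [0,14): 14 bp
  [14,24): 10 bp
  [24,30): 6 bp
  [30,50): 20 bp
  [50,68): 18 bp
  [68,74): 6 bp
  [74,86): 12 bp
  [86,94): 8 bp
  [94,101): 7 bp
  [101,108): 7 bp
  [108,115): 7 bp
  [115,133): 18 bp
  [133,146): 13 bp
  [146,159): 13 bp
  [159,165): 6 bp
  [165,175): 10 bp
  [175,181): 6 bp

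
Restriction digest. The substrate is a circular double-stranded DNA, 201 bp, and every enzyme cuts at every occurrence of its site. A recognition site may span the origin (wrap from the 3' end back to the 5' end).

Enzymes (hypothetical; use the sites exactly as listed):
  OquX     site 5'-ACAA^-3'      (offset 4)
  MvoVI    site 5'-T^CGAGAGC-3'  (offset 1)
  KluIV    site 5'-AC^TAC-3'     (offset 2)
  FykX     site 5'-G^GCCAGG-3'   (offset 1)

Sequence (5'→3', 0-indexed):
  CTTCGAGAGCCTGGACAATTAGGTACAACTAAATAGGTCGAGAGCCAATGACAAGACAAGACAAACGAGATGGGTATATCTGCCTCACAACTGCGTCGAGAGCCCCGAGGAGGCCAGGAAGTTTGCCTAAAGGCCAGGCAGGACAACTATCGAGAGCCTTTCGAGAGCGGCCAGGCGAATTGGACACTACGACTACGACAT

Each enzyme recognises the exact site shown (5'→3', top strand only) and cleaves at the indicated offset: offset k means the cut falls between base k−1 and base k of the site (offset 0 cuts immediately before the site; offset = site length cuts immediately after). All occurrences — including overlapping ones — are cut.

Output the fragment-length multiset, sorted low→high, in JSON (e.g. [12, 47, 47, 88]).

[4,5,5,6,6,8,10,10,11,11,14,15,16,16,18,20,26]

Scan for sites:
  OquX (ACAA, off=4): starts [14, 24, 50, 55, 60, 86, 142] → cuts [18, 28, 54, 59, 64, 90, 146]
  MvoVI (TCGAGAGC, off=1): starts [2, 37, 95, 149, 160] → cuts [3, 38, 96, 150, 161]
  KluIV (ACTAC, off=2): starts [185, 191] → cuts [187, 193]
  FykX (GGCCAGG, off=1): starts [111, 131, 168] → cuts [112, 132, 169]

All cut coordinates (distinct, sorted): [3, 18, 28, 38, 54, 59, 64, 90, 96, 112, 132, 146, 150, 161, 169, 187, 193]

Fragments:
  3→18: 15 bp
  18→28: 10 bp
  28→38: 10 bp
  38→54: 16 bp
  54→59: 5 bp
  59→64: 5 bp
  64→90: 26 bp
  90→96: 6 bp
  96→112: 16 bp
  112→132: 20 bp
  132→146: 14 bp
  146→150: 4 bp
  150→161: 11 bp
  161→169: 8 bp
  169→187: 18 bp
  187→193: 6 bp
  193→3 (wrap): 201-193+3 = 11 bp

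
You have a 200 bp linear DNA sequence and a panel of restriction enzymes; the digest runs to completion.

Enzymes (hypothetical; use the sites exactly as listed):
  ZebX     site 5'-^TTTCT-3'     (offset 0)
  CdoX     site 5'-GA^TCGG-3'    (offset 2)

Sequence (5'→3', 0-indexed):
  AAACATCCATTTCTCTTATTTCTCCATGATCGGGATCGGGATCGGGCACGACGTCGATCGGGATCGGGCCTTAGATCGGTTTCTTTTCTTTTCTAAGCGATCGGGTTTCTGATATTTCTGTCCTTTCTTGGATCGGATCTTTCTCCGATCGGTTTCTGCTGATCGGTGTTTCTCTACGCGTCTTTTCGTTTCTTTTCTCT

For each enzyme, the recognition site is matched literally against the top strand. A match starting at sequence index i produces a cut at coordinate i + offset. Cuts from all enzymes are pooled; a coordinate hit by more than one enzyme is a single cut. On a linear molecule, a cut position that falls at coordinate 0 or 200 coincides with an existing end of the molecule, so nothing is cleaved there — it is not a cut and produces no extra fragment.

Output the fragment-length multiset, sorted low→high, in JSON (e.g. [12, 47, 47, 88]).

[4,4,5,5,5,5,6,6,6,6,7,7,9,9,9,9,9,9,10,11,11,12,16,20]

Scan for sites:
  ZebX TTTCT/0: at [9, 18, 79, 84, 89, 105, 114, 123, 139, 152, 168, 188, 193] ⇒ [9, 18, 79, 84, 89, 105, 114, 123, 139, 152, 168, 188, 193]
  CdoX GATCGG/2: at [27, 33, 39, 55, 61, 73, 98, 130, 146, 160] ⇒ [29, 35, 41, 57, 63, 75, 100, 132, 148, 162]

All cut coordinates (distinct, sorted): [9, 18, 29, 35, 41, 57, 63, 75, 79, 84, 89, 100, 105, 114, 123, 132, 139, 148, 152, 162, 168, 188, 193]

Fragments:
  [0,9): 9 bp
  [9,18): 9 bp
  [18,29): 11 bp
  [29,35): 6 bp
  [35,41): 6 bp
  [41,57): 16 bp
  [57,63): 6 bp
  [63,75): 12 bp
  [75,79): 4 bp
  [79,84): 5 bp
  [84,89): 5 bp
  [89,100): 11 bp
  [100,105): 5 bp
  [105,114): 9 bp
  [114,123): 9 bp
  [123,132): 9 bp
  [132,139): 7 bp
  [139,148): 9 bp
  [148,152): 4 bp
  [152,162): 10 bp
  [162,168): 6 bp
  [168,188): 20 bp
  [188,193): 5 bp
  [193,200): 7 bp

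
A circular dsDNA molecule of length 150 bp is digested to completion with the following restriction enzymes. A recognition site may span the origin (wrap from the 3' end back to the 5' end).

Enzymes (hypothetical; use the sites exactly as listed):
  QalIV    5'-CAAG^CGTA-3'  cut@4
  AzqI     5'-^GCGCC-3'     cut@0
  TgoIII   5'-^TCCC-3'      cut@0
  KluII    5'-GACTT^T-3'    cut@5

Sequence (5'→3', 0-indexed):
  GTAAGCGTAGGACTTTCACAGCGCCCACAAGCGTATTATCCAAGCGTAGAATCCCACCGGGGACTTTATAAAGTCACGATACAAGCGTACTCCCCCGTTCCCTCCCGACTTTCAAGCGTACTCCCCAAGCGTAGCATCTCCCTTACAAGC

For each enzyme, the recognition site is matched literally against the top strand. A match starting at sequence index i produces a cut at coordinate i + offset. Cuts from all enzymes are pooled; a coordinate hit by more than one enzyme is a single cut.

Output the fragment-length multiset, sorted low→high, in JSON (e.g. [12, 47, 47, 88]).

[4,5,5,5,5,7,8,8,9,9,11,11,13,15,16,19]

Site scan:
  QalIV (CAAGCGTA, off=4): starts [27, 40, 81, 112, 125, 145] → cuts [31, 44, 85, 116, 129, 149]
  AzqI (GCGCC, off=0): starts [20] → cuts [20]
  TgoIII (TCCC, off=0): starts [51, 90, 98, 102, 121, 138] → cuts [51, 90, 98, 102, 121, 138]
  KluII (GACTTT, off=5): starts [10, 61, 106] → cuts [15, 66, 111]

All cut coordinates (distinct, sorted): [15, 20, 31, 44, 51, 66, 85, 90, 98, 102, 111, 116, 121, 129, 138, 149]

Fragments:
  15→20: 5 bp
  20→31: 11 bp
  31→44: 13 bp
  44→51: 7 bp
  51→66: 15 bp
  66→85: 19 bp
  85→90: 5 bp
  90→98: 8 bp
  98→102: 4 bp
  102→111: 9 bp
  111→116: 5 bp
  116→121: 5 bp
  121→129: 8 bp
  129→138: 9 bp
  138→149: 11 bp
  149→15 (wrap): 150-149+15 = 16 bp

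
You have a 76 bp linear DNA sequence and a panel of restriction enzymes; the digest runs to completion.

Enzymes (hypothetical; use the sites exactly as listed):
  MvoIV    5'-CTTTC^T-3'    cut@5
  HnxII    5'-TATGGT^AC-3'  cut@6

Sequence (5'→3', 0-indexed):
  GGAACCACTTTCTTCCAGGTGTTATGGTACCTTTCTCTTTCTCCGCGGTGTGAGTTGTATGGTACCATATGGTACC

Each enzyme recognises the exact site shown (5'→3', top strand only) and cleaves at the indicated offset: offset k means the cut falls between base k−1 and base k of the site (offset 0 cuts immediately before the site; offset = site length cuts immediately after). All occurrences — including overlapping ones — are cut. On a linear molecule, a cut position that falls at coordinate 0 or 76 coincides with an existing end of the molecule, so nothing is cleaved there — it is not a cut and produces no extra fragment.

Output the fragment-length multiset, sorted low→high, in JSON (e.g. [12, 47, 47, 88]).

Site scan:
  MvoIV CTTTCT/5: at [7, 30, 36] ⇒ [12, 35, 41]
  HnxII TATGGTAC/6: at [22, 57, 67] ⇒ [28, 63, 73]

Pooled cuts: [12, 28, 35, 41, 63, 73]

Fragments:
  [0,12): 12 bp
  [12,28): 16 bp
  [28,35): 7 bp
  [35,41): 6 bp
  [41,63): 22 bp
  [63,73): 10 bp
  [73,76): 3 bp

[3,6,7,10,12,16,22]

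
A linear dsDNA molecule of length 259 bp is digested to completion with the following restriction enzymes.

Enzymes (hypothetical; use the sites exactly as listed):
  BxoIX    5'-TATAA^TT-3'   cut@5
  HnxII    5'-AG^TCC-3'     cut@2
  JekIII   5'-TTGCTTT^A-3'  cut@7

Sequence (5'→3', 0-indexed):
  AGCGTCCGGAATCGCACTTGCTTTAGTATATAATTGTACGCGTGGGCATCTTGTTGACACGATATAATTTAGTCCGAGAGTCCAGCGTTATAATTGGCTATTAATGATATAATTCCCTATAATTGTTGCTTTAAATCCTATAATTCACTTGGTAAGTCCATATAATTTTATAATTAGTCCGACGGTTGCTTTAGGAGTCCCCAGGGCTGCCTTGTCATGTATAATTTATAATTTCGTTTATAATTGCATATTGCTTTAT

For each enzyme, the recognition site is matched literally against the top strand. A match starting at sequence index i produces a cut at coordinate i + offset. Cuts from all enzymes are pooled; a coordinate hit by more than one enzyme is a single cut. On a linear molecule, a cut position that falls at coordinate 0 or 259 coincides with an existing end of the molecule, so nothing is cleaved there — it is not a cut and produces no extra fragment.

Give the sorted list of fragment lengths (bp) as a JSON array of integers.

[2,4,5,5,7,8,8,9,9,10,10,11,12,13,13,14,15,19,24,27,34]

Scan for sites:
  BxoIX TATAATT/5: at [28, 62, 88, 107, 117, 138, 160, 168, 219, 226, 238] ⇒ [33, 67, 93, 112, 122, 143, 165, 173, 224, 231, 243]
  HnxII AGTCC/2: at [70, 78, 154, 175, 195] ⇒ [72, 80, 156, 177, 197]
  JekIII TTGCTTTA/7: at [17, 125, 185, 250] ⇒ [24, 132, 192, 257]

Pooled cuts: [24, 33, 67, 72, 80, 93, 112, 122, 132, 143, 156, 165, 173, 177, 192, 197, 224, 231, 243, 257]

Fragments:
  [0,24): 24 bp
  [24,33): 9 bp
  [33,67): 34 bp
  [67,72): 5 bp
  [72,80): 8 bp
  [80,93): 13 bp
  [93,112): 19 bp
  [112,122): 10 bp
  [122,132): 10 bp
  [132,143): 11 bp
  [143,156): 13 bp
  [156,165): 9 bp
  [165,173): 8 bp
  [173,177): 4 bp
  [177,192): 15 bp
  [192,197): 5 bp
  [197,224): 27 bp
  [224,231): 7 bp
  [231,243): 12 bp
  [243,257): 14 bp
  [257,259): 2 bp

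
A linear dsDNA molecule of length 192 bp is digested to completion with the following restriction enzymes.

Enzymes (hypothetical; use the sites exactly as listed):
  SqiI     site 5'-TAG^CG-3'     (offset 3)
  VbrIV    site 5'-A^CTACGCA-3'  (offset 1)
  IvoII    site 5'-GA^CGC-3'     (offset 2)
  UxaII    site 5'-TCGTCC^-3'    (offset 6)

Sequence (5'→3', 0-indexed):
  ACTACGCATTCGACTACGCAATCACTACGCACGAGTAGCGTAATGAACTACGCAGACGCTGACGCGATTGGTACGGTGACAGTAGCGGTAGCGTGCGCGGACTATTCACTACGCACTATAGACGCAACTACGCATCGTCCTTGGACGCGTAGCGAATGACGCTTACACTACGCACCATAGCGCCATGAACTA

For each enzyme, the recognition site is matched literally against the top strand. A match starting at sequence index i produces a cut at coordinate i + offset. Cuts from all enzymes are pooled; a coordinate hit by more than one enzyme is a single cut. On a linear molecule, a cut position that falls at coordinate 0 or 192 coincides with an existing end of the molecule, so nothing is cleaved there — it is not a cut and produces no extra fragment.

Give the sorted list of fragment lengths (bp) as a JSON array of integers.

[1,5,5,6,6,7,7,8,9,9,11,12,12,13,13,14,14,17,23]

Scan for sites:
  SqiI TAGCG/3: at [35, 82, 88, 149, 177] ⇒ [38, 85, 91, 152, 180]
  VbrIV ACTACGCA/1: at [0, 12, 23, 46, 107, 126, 166] ⇒ [1, 13, 24, 47, 108, 127, 167]
  IvoII GACGC/2: at [54, 60, 120, 143, 157] ⇒ [56, 62, 122, 145, 159]
  UxaII TCGTCC/6: at [134] ⇒ [140]

Pooled cuts: [1, 13, 24, 38, 47, 56, 62, 85, 91, 108, 122, 127, 140, 145, 152, 159, 167, 180]

Fragment lengths:
  [0,1): 1 bp
  [1,13): 12 bp
  [13,24): 11 bp
  [24,38): 14 bp
  [38,47): 9 bp
  [47,56): 9 bp
  [56,62): 6 bp
  [62,85): 23 bp
  [85,91): 6 bp
  [91,108): 17 bp
  [108,122): 14 bp
  [122,127): 5 bp
  [127,140): 13 bp
  [140,145): 5 bp
  [145,152): 7 bp
  [152,159): 7 bp
  [159,167): 8 bp
  [167,180): 13 bp
  [180,192): 12 bp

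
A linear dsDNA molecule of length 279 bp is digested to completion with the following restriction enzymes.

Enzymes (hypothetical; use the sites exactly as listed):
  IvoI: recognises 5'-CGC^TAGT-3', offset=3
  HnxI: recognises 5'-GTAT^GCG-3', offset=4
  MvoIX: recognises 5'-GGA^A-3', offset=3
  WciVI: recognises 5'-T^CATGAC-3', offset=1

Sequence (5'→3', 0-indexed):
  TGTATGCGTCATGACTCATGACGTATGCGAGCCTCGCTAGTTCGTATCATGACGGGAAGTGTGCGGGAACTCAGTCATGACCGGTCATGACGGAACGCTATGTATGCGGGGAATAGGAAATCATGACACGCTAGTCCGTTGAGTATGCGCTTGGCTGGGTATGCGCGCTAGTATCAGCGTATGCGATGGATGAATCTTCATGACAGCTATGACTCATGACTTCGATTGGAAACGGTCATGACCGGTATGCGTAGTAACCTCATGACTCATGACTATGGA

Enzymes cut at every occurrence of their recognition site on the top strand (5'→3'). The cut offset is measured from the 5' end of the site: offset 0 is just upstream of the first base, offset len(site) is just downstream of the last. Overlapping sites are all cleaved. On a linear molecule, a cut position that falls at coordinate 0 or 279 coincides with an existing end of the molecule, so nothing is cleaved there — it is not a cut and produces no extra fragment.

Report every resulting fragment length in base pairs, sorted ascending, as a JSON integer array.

[3,4,5,6,6,6,7,7,7,7,9,10,10,10,10,10,11,11,11,12,12,12,14,15,16,16,16,16]

Scan for sites:
  IvoI CGCTAGT/3: at [34, 128, 165] ⇒ [37, 131, 168]
  HnxI GTATGCG/4: at [1, 22, 101, 142, 158, 178, 244] ⇒ [5, 26, 105, 146, 162, 182, 248]
  MvoIX GGAA/3: at [54, 65, 91, 109, 115, 227] ⇒ [57, 68, 94, 112, 118, 230]
  WciVI TCATGAC/1: at [8, 15, 46, 74, 84, 120, 197, 213, 235, 259, 266] ⇒ [9, 16, 47, 75, 85, 121, 198, 214, 236, 260, 267]

Pooled cuts: [5, 9, 16, 26, 37, 47, 57, 68, 75, 85, 94, 105, 112, 118, 121, 131, 146, 162, 168, 182, 198, 214, 230, 236, 248, 260, 267]

Fragments:
  [0,5): 5 bp
  [5,9): 4 bp
  [9,16): 7 bp
  [16,26): 10 bp
  [26,37): 11 bp
  [37,47): 10 bp
  [47,57): 10 bp
  [57,68): 11 bp
  [68,75): 7 bp
  [75,85): 10 bp
  [85,94): 9 bp
  [94,105): 11 bp
  [105,112): 7 bp
  [112,118): 6 bp
  [118,121): 3 bp
  [121,131): 10 bp
  [131,146): 15 bp
  [146,162): 16 bp
  [162,168): 6 bp
  [168,182): 14 bp
  [182,198): 16 bp
  [198,214): 16 bp
  [214,230): 16 bp
  [230,236): 6 bp
  [236,248): 12 bp
  [248,260): 12 bp
  [260,267): 7 bp
  [267,279): 12 bp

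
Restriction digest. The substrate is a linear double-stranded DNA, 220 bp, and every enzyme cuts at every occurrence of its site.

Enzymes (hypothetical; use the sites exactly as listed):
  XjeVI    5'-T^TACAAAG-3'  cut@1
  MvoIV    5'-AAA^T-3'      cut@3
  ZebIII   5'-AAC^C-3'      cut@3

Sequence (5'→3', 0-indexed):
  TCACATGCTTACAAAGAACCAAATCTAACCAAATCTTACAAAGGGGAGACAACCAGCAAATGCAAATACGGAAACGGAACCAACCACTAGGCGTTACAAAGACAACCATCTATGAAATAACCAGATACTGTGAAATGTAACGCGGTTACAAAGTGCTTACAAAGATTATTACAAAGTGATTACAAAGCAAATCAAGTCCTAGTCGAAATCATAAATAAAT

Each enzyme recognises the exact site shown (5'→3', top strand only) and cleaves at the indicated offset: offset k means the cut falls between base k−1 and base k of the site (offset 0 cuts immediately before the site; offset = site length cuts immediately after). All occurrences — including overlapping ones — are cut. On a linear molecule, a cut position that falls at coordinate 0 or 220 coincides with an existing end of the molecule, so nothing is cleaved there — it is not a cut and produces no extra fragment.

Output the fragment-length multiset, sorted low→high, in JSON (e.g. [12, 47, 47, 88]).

[1,3,4,4,4,4,4,6,6,7,7,9,10,10,11,11,11,11,11,12,12,14,14,17,17]

Site scan:
  XjeVI (TTACAAAG, off=1): starts [8, 35, 93, 145, 156, 168, 179] → cuts [9, 36, 94, 146, 157, 169, 180]
  MvoIV (AAAT, off=3): starts [20, 30, 57, 63, 114, 132, 188, 205, 212, 216] → cuts [23, 33, 60, 66, 117, 135, 191, 208, 215, 219]
  ZebIII (AACC, off=3): starts [16, 26, 50, 77, 81, 103, 118] → cuts [19, 29, 53, 80, 84, 106, 121]

All cut coordinates (distinct, sorted): [9, 19, 23, 29, 33, 36, 53, 60, 66, 80, 84, 94, 106, 117, 121, 135, 146, 157, 169, 180, 191, 208, 215, 219]

Fragment lengths:
  [0,9): 9 bp
  [9,19): 10 bp
  [19,23): 4 bp
  [23,29): 6 bp
  [29,33): 4 bp
  [33,36): 3 bp
  [36,53): 17 bp
  [53,60): 7 bp
  [60,66): 6 bp
  [66,80): 14 bp
  [80,84): 4 bp
  [84,94): 10 bp
  [94,106): 12 bp
  [106,117): 11 bp
  [117,121): 4 bp
  [121,135): 14 bp
  [135,146): 11 bp
  [146,157): 11 bp
  [157,169): 12 bp
  [169,180): 11 bp
  [180,191): 11 bp
  [191,208): 17 bp
  [208,215): 7 bp
  [215,219): 4 bp
  [219,220): 1 bp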